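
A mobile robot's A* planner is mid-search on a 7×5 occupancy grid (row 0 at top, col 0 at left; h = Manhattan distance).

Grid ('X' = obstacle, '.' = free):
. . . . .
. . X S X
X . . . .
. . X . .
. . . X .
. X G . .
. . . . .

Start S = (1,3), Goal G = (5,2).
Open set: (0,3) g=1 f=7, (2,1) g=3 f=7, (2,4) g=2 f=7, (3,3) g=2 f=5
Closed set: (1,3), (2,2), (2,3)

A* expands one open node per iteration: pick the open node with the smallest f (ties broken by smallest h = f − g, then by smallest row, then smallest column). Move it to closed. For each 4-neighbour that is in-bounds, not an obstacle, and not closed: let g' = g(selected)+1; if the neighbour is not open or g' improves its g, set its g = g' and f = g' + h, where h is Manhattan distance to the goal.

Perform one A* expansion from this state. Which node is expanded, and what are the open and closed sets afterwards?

step 1: expand (3,3) (f=5, h=3) → closed; open now [(0,3) g=1 f=7, (2,1) g=3 f=7, (2,4) g=2 f=7, (3,4) g=3 f=7]

expanded=(3,3); open=[(0,3) g=1 f=7, (2,1) g=3 f=7, (2,4) g=2 f=7, (3,4) g=3 f=7]; closed=[(1,3), (2,2), (2,3), (3,3)]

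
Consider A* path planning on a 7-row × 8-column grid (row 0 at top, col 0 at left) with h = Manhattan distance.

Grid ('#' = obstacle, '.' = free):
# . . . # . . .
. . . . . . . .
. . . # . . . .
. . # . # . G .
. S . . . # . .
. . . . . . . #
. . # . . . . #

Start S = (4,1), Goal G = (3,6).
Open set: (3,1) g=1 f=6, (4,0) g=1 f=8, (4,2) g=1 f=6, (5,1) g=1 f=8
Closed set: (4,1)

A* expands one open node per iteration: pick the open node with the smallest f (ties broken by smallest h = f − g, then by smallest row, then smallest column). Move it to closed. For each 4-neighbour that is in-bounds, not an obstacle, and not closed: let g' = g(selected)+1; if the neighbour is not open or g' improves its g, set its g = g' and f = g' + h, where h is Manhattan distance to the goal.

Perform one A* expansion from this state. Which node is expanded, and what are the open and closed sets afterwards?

expanded=(3,1); open=[(2,1) g=2 f=8, (3,0) g=2 f=8, (4,0) g=1 f=8, (4,2) g=1 f=6, (5,1) g=1 f=8]; closed=[(3,1), (4,1)]

step 1: expand (3,1) (f=6, h=5) → closed; open now [(2,1) g=2 f=8, (3,0) g=2 f=8, (4,0) g=1 f=8, (4,2) g=1 f=6, (5,1) g=1 f=8]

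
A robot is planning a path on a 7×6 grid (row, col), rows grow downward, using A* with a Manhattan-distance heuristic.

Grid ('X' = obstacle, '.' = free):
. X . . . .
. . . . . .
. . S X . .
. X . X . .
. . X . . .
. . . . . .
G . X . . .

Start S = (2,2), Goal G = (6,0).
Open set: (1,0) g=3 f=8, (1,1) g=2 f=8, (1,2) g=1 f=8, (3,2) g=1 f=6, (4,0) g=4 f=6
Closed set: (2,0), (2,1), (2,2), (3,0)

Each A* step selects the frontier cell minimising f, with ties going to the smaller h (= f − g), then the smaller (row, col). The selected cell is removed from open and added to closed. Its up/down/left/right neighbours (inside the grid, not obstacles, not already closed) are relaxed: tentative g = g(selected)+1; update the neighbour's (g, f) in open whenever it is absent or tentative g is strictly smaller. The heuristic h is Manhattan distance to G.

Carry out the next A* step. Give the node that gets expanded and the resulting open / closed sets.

step 1: expand (4,0) (f=6, h=2) → closed; open now [(1,0) g=3 f=8, (1,1) g=2 f=8, (1,2) g=1 f=8, (3,2) g=1 f=6, (4,1) g=5 f=8, (5,0) g=5 f=6]

expanded=(4,0); open=[(1,0) g=3 f=8, (1,1) g=2 f=8, (1,2) g=1 f=8, (3,2) g=1 f=6, (4,1) g=5 f=8, (5,0) g=5 f=6]; closed=[(2,0), (2,1), (2,2), (3,0), (4,0)]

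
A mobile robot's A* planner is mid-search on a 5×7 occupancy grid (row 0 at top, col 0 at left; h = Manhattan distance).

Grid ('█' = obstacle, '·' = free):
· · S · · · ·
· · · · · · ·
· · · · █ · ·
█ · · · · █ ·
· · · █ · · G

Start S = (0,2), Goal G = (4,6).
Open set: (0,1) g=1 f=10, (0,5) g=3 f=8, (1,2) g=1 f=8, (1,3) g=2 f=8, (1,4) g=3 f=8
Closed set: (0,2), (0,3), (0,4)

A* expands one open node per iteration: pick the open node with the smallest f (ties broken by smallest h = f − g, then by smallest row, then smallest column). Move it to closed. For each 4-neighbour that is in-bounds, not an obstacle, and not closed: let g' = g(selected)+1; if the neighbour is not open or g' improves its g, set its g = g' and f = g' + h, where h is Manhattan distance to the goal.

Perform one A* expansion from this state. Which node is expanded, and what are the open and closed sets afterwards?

step 1: expand (0,5) (f=8, h=5) → closed; open now [(0,1) g=1 f=10, (0,6) g=4 f=8, (1,2) g=1 f=8, (1,3) g=2 f=8, (1,4) g=3 f=8, (1,5) g=4 f=8]

expanded=(0,5); open=[(0,1) g=1 f=10, (0,6) g=4 f=8, (1,2) g=1 f=8, (1,3) g=2 f=8, (1,4) g=3 f=8, (1,5) g=4 f=8]; closed=[(0,2), (0,3), (0,4), (0,5)]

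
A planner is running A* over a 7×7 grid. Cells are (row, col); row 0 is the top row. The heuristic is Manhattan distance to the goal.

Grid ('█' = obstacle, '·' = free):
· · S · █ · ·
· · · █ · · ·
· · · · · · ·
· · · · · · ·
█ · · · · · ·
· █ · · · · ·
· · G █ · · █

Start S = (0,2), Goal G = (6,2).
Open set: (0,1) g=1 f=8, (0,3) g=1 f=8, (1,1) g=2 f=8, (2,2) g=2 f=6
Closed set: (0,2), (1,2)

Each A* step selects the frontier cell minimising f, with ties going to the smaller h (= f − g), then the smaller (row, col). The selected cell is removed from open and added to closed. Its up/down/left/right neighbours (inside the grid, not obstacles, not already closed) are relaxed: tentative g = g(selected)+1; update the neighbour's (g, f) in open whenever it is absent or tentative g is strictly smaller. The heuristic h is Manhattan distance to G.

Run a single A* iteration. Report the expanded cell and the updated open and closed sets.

step 1: expand (2,2) (f=6, h=4) → closed; open now [(0,1) g=1 f=8, (0,3) g=1 f=8, (1,1) g=2 f=8, (2,1) g=3 f=8, (2,3) g=3 f=8, (3,2) g=3 f=6]

expanded=(2,2); open=[(0,1) g=1 f=8, (0,3) g=1 f=8, (1,1) g=2 f=8, (2,1) g=3 f=8, (2,3) g=3 f=8, (3,2) g=3 f=6]; closed=[(0,2), (1,2), (2,2)]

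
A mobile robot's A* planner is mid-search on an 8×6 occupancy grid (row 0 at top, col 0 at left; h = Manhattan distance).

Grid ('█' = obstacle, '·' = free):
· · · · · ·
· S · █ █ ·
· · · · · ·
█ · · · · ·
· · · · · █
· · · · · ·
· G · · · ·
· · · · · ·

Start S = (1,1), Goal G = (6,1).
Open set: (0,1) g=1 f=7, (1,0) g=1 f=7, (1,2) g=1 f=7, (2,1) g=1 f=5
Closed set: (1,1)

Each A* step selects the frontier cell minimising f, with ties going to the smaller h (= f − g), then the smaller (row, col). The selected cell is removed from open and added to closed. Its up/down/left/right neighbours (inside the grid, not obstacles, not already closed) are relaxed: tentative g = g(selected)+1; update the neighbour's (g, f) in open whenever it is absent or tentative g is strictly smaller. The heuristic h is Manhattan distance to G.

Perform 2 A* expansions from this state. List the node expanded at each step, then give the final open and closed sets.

step 1: expand (2,1) (f=5, h=4) → closed; open now [(0,1) g=1 f=7, (1,0) g=1 f=7, (1,2) g=1 f=7, (2,0) g=2 f=7, (2,2) g=2 f=7, (3,1) g=2 f=5]
step 2: expand (3,1) (f=5, h=3) → closed; open now [(0,1) g=1 f=7, (1,0) g=1 f=7, (1,2) g=1 f=7, (2,0) g=2 f=7, (2,2) g=2 f=7, (3,2) g=3 f=7, (4,1) g=3 f=5]

order=[(2,1) → (3,1)]; open=[(0,1) g=1 f=7, (1,0) g=1 f=7, (1,2) g=1 f=7, (2,0) g=2 f=7, (2,2) g=2 f=7, (3,2) g=3 f=7, (4,1) g=3 f=5]; closed=[(1,1), (2,1), (3,1)]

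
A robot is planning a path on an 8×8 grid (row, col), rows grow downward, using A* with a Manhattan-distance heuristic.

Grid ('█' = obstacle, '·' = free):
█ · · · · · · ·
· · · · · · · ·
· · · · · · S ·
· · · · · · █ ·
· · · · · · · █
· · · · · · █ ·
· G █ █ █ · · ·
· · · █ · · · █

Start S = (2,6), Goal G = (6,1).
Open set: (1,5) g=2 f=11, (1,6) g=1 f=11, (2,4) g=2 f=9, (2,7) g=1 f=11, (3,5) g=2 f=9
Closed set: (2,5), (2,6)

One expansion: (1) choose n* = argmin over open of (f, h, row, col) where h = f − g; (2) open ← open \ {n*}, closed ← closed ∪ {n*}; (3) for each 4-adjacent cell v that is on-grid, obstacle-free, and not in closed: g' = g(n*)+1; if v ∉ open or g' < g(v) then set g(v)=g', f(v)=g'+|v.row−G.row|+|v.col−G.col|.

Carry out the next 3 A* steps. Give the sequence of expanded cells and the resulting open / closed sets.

step 1: expand (2,4) (f=9, h=7) → closed; open now [(1,4) g=3 f=11, (1,5) g=2 f=11, (1,6) g=1 f=11, (2,3) g=3 f=9, (2,7) g=1 f=11, (3,4) g=3 f=9, (3,5) g=2 f=9]
step 2: expand (2,3) (f=9, h=6) → closed; open now [(1,3) g=4 f=11, (1,4) g=3 f=11, (1,5) g=2 f=11, (1,6) g=1 f=11, (2,2) g=4 f=9, (2,7) g=1 f=11, (3,3) g=4 f=9, (3,4) g=3 f=9, (3,5) g=2 f=9]
step 3: expand (2,2) (f=9, h=5) → closed; open now [(1,2) g=5 f=11, (1,3) g=4 f=11, (1,4) g=3 f=11, (1,5) g=2 f=11, (1,6) g=1 f=11, (2,1) g=5 f=9, (2,7) g=1 f=11, (3,2) g=5 f=9, (3,3) g=4 f=9, (3,4) g=3 f=9, (3,5) g=2 f=9]

order=[(2,4) → (2,3) → (2,2)]; open=[(1,2) g=5 f=11, (1,3) g=4 f=11, (1,4) g=3 f=11, (1,5) g=2 f=11, (1,6) g=1 f=11, (2,1) g=5 f=9, (2,7) g=1 f=11, (3,2) g=5 f=9, (3,3) g=4 f=9, (3,4) g=3 f=9, (3,5) g=2 f=9]; closed=[(2,2), (2,3), (2,4), (2,5), (2,6)]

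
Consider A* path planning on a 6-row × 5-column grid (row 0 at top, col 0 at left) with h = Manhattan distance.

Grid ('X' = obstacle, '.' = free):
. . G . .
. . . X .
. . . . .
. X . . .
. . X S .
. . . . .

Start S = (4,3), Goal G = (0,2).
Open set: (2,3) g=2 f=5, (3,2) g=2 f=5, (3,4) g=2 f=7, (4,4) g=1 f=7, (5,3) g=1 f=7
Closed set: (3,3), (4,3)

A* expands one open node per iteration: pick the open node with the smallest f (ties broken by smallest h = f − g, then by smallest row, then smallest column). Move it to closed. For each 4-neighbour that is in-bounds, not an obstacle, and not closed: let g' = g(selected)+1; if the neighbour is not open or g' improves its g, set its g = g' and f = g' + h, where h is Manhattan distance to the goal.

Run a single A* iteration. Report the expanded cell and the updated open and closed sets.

expanded=(2,3); open=[(2,2) g=3 f=5, (2,4) g=3 f=7, (3,2) g=2 f=5, (3,4) g=2 f=7, (4,4) g=1 f=7, (5,3) g=1 f=7]; closed=[(2,3), (3,3), (4,3)]

step 1: expand (2,3) (f=5, h=3) → closed; open now [(2,2) g=3 f=5, (2,4) g=3 f=7, (3,2) g=2 f=5, (3,4) g=2 f=7, (4,4) g=1 f=7, (5,3) g=1 f=7]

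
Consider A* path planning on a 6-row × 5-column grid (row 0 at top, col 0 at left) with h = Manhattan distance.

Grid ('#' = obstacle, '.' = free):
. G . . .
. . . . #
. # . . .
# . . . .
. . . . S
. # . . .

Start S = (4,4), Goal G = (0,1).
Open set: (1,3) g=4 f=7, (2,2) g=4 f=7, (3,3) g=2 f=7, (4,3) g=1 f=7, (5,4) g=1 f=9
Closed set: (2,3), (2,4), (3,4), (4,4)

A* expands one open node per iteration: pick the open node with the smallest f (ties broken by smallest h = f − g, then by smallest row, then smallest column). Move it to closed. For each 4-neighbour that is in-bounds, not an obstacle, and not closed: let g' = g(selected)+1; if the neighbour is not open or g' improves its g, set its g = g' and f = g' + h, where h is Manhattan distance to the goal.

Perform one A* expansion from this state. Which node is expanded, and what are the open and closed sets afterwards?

expanded=(1,3); open=[(0,3) g=5 f=7, (1,2) g=5 f=7, (2,2) g=4 f=7, (3,3) g=2 f=7, (4,3) g=1 f=7, (5,4) g=1 f=9]; closed=[(1,3), (2,3), (2,4), (3,4), (4,4)]

step 1: expand (1,3) (f=7, h=3) → closed; open now [(0,3) g=5 f=7, (1,2) g=5 f=7, (2,2) g=4 f=7, (3,3) g=2 f=7, (4,3) g=1 f=7, (5,4) g=1 f=9]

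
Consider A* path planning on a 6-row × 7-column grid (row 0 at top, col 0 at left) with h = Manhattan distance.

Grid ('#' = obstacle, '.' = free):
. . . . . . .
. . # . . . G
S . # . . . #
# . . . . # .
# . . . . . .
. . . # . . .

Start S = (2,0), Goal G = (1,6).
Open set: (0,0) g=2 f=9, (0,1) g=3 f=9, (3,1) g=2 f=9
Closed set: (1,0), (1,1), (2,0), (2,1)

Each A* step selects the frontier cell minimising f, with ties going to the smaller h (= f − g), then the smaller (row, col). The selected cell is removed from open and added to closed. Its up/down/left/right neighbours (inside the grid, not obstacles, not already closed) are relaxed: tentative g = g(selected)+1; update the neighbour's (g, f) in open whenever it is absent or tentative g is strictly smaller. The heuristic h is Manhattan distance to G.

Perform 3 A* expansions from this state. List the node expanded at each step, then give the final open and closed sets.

step 1: expand (0,1) (f=9, h=6) → closed; open now [(0,0) g=2 f=9, (0,2) g=4 f=9, (3,1) g=2 f=9]
step 2: expand (0,2) (f=9, h=5) → closed; open now [(0,0) g=2 f=9, (0,3) g=5 f=9, (3,1) g=2 f=9]
step 3: expand (0,3) (f=9, h=4) → closed; open now [(0,0) g=2 f=9, (0,4) g=6 f=9, (1,3) g=6 f=9, (3,1) g=2 f=9]

order=[(0,1) → (0,2) → (0,3)]; open=[(0,0) g=2 f=9, (0,4) g=6 f=9, (1,3) g=6 f=9, (3,1) g=2 f=9]; closed=[(0,1), (0,2), (0,3), (1,0), (1,1), (2,0), (2,1)]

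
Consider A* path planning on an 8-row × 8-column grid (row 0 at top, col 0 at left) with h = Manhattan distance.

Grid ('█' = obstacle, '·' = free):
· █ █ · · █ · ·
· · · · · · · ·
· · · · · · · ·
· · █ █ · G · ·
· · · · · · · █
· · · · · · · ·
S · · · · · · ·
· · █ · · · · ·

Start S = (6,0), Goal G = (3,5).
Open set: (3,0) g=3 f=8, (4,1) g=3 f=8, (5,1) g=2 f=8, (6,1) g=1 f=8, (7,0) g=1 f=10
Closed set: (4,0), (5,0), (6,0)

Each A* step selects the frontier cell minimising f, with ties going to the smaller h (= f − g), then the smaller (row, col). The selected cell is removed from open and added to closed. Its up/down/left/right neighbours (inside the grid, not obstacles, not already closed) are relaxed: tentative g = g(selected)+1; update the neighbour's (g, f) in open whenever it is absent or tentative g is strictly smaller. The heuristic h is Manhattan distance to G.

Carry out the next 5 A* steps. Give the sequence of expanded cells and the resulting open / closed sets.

order=[(3,0) → (3,1) → (4,1) → (4,2) → (4,3)]; open=[(2,0) g=4 f=10, (2,1) g=5 f=10, (4,4) g=6 f=8, (5,1) g=2 f=8, (5,2) g=5 f=10, (5,3) g=6 f=10, (6,1) g=1 f=8, (7,0) g=1 f=10]; closed=[(3,0), (3,1), (4,0), (4,1), (4,2), (4,3), (5,0), (6,0)]

step 1: expand (3,0) (f=8, h=5) → closed; open now [(2,0) g=4 f=10, (3,1) g=4 f=8, (4,1) g=3 f=8, (5,1) g=2 f=8, (6,1) g=1 f=8, (7,0) g=1 f=10]
step 2: expand (3,1) (f=8, h=4) → closed; open now [(2,0) g=4 f=10, (2,1) g=5 f=10, (4,1) g=3 f=8, (5,1) g=2 f=8, (6,1) g=1 f=8, (7,0) g=1 f=10]
step 3: expand (4,1) (f=8, h=5) → closed; open now [(2,0) g=4 f=10, (2,1) g=5 f=10, (4,2) g=4 f=8, (5,1) g=2 f=8, (6,1) g=1 f=8, (7,0) g=1 f=10]
step 4: expand (4,2) (f=8, h=4) → closed; open now [(2,0) g=4 f=10, (2,1) g=5 f=10, (4,3) g=5 f=8, (5,1) g=2 f=8, (5,2) g=5 f=10, (6,1) g=1 f=8, (7,0) g=1 f=10]
step 5: expand (4,3) (f=8, h=3) → closed; open now [(2,0) g=4 f=10, (2,1) g=5 f=10, (4,4) g=6 f=8, (5,1) g=2 f=8, (5,2) g=5 f=10, (5,3) g=6 f=10, (6,1) g=1 f=8, (7,0) g=1 f=10]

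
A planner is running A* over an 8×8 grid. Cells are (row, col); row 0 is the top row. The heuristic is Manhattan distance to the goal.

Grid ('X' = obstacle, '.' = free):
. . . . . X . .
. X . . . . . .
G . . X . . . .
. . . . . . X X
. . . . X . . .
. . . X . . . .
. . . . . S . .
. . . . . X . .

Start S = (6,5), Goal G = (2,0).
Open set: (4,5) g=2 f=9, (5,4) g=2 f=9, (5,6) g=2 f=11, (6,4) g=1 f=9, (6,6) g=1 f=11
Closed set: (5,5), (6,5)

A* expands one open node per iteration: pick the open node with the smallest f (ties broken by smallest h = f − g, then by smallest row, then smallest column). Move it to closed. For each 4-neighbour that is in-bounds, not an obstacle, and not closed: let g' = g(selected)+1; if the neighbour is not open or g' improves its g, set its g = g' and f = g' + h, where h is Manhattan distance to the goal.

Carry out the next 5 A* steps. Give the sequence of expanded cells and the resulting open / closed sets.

step 1: expand (4,5) (f=9, h=7) → closed; open now [(3,5) g=3 f=9, (4,6) g=3 f=11, (5,4) g=2 f=9, (5,6) g=2 f=11, (6,4) g=1 f=9, (6,6) g=1 f=11]
step 2: expand (3,5) (f=9, h=6) → closed; open now [(2,5) g=4 f=9, (3,4) g=4 f=9, (4,6) g=3 f=11, (5,4) g=2 f=9, (5,6) g=2 f=11, (6,4) g=1 f=9, (6,6) g=1 f=11]
step 3: expand (2,5) (f=9, h=5) → closed; open now [(1,5) g=5 f=11, (2,4) g=5 f=9, (2,6) g=5 f=11, (3,4) g=4 f=9, (4,6) g=3 f=11, (5,4) g=2 f=9, (5,6) g=2 f=11, (6,4) g=1 f=9, (6,6) g=1 f=11]
step 4: expand (2,4) (f=9, h=4) → closed; open now [(1,4) g=6 f=11, (1,5) g=5 f=11, (2,6) g=5 f=11, (3,4) g=4 f=9, (4,6) g=3 f=11, (5,4) g=2 f=9, (5,6) g=2 f=11, (6,4) g=1 f=9, (6,6) g=1 f=11]
step 5: expand (3,4) (f=9, h=5) → closed; open now [(1,4) g=6 f=11, (1,5) g=5 f=11, (2,6) g=5 f=11, (3,3) g=5 f=9, (4,6) g=3 f=11, (5,4) g=2 f=9, (5,6) g=2 f=11, (6,4) g=1 f=9, (6,6) g=1 f=11]

order=[(4,5) → (3,5) → (2,5) → (2,4) → (3,4)]; open=[(1,4) g=6 f=11, (1,5) g=5 f=11, (2,6) g=5 f=11, (3,3) g=5 f=9, (4,6) g=3 f=11, (5,4) g=2 f=9, (5,6) g=2 f=11, (6,4) g=1 f=9, (6,6) g=1 f=11]; closed=[(2,4), (2,5), (3,4), (3,5), (4,5), (5,5), (6,5)]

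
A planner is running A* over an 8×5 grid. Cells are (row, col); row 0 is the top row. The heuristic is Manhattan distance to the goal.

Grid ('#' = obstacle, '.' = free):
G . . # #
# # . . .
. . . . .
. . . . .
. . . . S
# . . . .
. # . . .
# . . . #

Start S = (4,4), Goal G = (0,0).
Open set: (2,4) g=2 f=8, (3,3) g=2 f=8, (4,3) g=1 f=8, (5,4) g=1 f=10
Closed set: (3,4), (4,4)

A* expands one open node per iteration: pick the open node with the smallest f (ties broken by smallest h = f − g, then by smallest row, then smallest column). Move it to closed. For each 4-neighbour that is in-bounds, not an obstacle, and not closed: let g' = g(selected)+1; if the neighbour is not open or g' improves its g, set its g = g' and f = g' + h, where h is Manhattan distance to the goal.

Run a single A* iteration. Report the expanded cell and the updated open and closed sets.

expanded=(2,4); open=[(1,4) g=3 f=8, (2,3) g=3 f=8, (3,3) g=2 f=8, (4,3) g=1 f=8, (5,4) g=1 f=10]; closed=[(2,4), (3,4), (4,4)]

step 1: expand (2,4) (f=8, h=6) → closed; open now [(1,4) g=3 f=8, (2,3) g=3 f=8, (3,3) g=2 f=8, (4,3) g=1 f=8, (5,4) g=1 f=10]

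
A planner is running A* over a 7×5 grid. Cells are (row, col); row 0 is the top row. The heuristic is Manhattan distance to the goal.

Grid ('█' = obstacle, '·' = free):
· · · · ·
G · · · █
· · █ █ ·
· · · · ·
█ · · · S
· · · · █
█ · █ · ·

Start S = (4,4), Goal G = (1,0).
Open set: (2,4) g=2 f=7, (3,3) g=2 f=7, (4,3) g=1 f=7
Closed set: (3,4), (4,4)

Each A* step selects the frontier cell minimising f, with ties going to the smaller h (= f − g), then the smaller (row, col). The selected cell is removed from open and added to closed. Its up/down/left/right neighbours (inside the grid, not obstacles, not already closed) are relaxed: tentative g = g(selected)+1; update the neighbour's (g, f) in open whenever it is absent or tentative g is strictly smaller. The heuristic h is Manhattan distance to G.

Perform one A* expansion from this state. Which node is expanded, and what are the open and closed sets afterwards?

step 1: expand (2,4) (f=7, h=5) → closed; open now [(3,3) g=2 f=7, (4,3) g=1 f=7]

expanded=(2,4); open=[(3,3) g=2 f=7, (4,3) g=1 f=7]; closed=[(2,4), (3,4), (4,4)]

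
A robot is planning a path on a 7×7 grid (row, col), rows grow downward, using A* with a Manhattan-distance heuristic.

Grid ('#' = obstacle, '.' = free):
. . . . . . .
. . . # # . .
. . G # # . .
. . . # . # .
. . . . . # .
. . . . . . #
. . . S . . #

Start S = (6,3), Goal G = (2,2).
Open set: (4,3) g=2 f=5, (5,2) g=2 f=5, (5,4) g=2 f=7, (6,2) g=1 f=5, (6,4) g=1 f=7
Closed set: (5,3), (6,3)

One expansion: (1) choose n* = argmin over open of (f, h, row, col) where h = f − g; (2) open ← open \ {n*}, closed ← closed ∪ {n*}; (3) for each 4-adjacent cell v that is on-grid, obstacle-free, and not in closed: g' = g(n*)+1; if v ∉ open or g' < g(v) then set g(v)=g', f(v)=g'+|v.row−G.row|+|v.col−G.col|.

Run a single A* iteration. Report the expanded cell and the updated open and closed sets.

expanded=(4,3); open=[(4,2) g=3 f=5, (4,4) g=3 f=7, (5,2) g=2 f=5, (5,4) g=2 f=7, (6,2) g=1 f=5, (6,4) g=1 f=7]; closed=[(4,3), (5,3), (6,3)]

step 1: expand (4,3) (f=5, h=3) → closed; open now [(4,2) g=3 f=5, (4,4) g=3 f=7, (5,2) g=2 f=5, (5,4) g=2 f=7, (6,2) g=1 f=5, (6,4) g=1 f=7]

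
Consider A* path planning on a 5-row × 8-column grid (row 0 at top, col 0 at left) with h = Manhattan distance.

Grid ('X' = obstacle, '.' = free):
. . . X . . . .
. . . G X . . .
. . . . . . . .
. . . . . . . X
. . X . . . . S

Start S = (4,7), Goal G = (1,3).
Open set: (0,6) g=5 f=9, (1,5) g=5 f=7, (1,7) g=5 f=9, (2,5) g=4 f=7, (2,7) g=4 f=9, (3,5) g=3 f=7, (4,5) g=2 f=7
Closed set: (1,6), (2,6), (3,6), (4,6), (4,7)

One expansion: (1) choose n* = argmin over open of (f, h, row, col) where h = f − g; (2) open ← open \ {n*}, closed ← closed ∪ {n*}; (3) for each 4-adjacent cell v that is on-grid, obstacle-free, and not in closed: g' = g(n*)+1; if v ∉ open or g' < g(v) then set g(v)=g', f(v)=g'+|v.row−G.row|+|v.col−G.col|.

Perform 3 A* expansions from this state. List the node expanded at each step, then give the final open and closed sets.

order=[(1,5) → (2,5) → (2,4)]; open=[(0,5) g=6 f=9, (0,6) g=5 f=9, (1,7) g=5 f=9, (2,3) g=6 f=7, (2,7) g=4 f=9, (3,4) g=6 f=9, (3,5) g=3 f=7, (4,5) g=2 f=7]; closed=[(1,5), (1,6), (2,4), (2,5), (2,6), (3,6), (4,6), (4,7)]

step 1: expand (1,5) (f=7, h=2) → closed; open now [(0,5) g=6 f=9, (0,6) g=5 f=9, (1,7) g=5 f=9, (2,5) g=4 f=7, (2,7) g=4 f=9, (3,5) g=3 f=7, (4,5) g=2 f=7]
step 2: expand (2,5) (f=7, h=3) → closed; open now [(0,5) g=6 f=9, (0,6) g=5 f=9, (1,7) g=5 f=9, (2,4) g=5 f=7, (2,7) g=4 f=9, (3,5) g=3 f=7, (4,5) g=2 f=7]
step 3: expand (2,4) (f=7, h=2) → closed; open now [(0,5) g=6 f=9, (0,6) g=5 f=9, (1,7) g=5 f=9, (2,3) g=6 f=7, (2,7) g=4 f=9, (3,4) g=6 f=9, (3,5) g=3 f=7, (4,5) g=2 f=7]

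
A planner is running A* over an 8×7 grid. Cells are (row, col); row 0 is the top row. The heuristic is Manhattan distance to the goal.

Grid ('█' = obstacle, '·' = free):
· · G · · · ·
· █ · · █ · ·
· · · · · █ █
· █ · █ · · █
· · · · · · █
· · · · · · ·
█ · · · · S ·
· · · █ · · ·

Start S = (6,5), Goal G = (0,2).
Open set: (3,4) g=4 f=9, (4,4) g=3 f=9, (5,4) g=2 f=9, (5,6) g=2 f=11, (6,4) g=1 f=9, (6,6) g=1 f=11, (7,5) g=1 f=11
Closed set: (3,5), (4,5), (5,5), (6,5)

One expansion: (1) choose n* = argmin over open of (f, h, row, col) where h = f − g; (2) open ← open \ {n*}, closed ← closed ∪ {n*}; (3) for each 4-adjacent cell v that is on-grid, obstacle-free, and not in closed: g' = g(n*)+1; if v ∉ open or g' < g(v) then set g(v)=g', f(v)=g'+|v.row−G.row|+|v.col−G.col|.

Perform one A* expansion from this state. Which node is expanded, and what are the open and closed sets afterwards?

expanded=(3,4); open=[(2,4) g=5 f=9, (4,4) g=3 f=9, (5,4) g=2 f=9, (5,6) g=2 f=11, (6,4) g=1 f=9, (6,6) g=1 f=11, (7,5) g=1 f=11]; closed=[(3,4), (3,5), (4,5), (5,5), (6,5)]

step 1: expand (3,4) (f=9, h=5) → closed; open now [(2,4) g=5 f=9, (4,4) g=3 f=9, (5,4) g=2 f=9, (5,6) g=2 f=11, (6,4) g=1 f=9, (6,6) g=1 f=11, (7,5) g=1 f=11]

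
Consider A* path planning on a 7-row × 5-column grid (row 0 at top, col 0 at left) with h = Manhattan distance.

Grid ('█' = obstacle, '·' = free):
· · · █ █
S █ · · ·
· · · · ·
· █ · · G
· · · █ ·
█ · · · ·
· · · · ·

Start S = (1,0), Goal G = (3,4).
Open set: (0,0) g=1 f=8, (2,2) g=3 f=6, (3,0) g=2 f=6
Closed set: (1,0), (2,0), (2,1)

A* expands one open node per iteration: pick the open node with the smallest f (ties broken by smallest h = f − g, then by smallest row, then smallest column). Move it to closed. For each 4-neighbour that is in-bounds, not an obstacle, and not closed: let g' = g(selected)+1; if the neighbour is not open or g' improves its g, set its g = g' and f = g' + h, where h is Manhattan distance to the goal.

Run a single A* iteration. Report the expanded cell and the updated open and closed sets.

expanded=(2,2); open=[(0,0) g=1 f=8, (1,2) g=4 f=8, (2,3) g=4 f=6, (3,0) g=2 f=6, (3,2) g=4 f=6]; closed=[(1,0), (2,0), (2,1), (2,2)]

step 1: expand (2,2) (f=6, h=3) → closed; open now [(0,0) g=1 f=8, (1,2) g=4 f=8, (2,3) g=4 f=6, (3,0) g=2 f=6, (3,2) g=4 f=6]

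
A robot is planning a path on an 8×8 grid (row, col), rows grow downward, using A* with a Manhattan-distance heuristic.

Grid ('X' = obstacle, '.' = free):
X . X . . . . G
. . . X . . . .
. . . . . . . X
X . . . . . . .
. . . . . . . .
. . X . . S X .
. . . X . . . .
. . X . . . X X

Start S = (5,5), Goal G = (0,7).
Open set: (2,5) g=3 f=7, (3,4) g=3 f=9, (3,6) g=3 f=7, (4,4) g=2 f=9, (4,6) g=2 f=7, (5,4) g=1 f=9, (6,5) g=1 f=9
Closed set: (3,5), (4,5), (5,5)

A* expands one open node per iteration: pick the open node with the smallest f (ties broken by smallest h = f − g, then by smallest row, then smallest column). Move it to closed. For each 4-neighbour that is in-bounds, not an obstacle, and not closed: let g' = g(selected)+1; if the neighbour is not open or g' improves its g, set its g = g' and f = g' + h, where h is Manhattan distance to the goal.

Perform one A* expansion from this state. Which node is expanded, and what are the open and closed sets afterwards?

step 1: expand (2,5) (f=7, h=4) → closed; open now [(1,5) g=4 f=7, (2,4) g=4 f=9, (2,6) g=4 f=7, (3,4) g=3 f=9, (3,6) g=3 f=7, (4,4) g=2 f=9, (4,6) g=2 f=7, (5,4) g=1 f=9, (6,5) g=1 f=9]

expanded=(2,5); open=[(1,5) g=4 f=7, (2,4) g=4 f=9, (2,6) g=4 f=7, (3,4) g=3 f=9, (3,6) g=3 f=7, (4,4) g=2 f=9, (4,6) g=2 f=7, (5,4) g=1 f=9, (6,5) g=1 f=9]; closed=[(2,5), (3,5), (4,5), (5,5)]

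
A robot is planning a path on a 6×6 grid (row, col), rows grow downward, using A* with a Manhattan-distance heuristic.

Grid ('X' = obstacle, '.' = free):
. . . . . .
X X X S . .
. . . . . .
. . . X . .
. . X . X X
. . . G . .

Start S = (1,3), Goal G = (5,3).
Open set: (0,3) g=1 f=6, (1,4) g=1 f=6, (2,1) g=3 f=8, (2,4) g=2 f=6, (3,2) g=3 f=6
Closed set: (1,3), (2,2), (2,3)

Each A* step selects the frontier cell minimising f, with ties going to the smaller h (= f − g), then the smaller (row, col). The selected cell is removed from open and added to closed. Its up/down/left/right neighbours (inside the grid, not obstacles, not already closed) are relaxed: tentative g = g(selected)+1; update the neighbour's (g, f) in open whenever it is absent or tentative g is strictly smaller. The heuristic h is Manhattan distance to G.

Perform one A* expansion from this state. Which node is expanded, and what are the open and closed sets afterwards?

step 1: expand (3,2) (f=6, h=3) → closed; open now [(0,3) g=1 f=6, (1,4) g=1 f=6, (2,1) g=3 f=8, (2,4) g=2 f=6, (3,1) g=4 f=8]

expanded=(3,2); open=[(0,3) g=1 f=6, (1,4) g=1 f=6, (2,1) g=3 f=8, (2,4) g=2 f=6, (3,1) g=4 f=8]; closed=[(1,3), (2,2), (2,3), (3,2)]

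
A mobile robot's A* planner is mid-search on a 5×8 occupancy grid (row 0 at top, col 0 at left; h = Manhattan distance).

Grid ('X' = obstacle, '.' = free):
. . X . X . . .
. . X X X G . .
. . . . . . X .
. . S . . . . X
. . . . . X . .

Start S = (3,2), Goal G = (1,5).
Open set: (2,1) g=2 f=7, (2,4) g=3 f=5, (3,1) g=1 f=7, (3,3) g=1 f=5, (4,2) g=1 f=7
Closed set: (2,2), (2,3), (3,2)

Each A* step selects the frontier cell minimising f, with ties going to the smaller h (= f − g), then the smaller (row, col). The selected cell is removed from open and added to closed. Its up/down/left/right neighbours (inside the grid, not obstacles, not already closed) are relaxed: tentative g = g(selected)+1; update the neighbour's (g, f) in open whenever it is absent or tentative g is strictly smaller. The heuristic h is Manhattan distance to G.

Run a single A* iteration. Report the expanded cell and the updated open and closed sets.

expanded=(2,4); open=[(2,1) g=2 f=7, (2,5) g=4 f=5, (3,1) g=1 f=7, (3,3) g=1 f=5, (3,4) g=4 f=7, (4,2) g=1 f=7]; closed=[(2,2), (2,3), (2,4), (3,2)]

step 1: expand (2,4) (f=5, h=2) → closed; open now [(2,1) g=2 f=7, (2,5) g=4 f=5, (3,1) g=1 f=7, (3,3) g=1 f=5, (3,4) g=4 f=7, (4,2) g=1 f=7]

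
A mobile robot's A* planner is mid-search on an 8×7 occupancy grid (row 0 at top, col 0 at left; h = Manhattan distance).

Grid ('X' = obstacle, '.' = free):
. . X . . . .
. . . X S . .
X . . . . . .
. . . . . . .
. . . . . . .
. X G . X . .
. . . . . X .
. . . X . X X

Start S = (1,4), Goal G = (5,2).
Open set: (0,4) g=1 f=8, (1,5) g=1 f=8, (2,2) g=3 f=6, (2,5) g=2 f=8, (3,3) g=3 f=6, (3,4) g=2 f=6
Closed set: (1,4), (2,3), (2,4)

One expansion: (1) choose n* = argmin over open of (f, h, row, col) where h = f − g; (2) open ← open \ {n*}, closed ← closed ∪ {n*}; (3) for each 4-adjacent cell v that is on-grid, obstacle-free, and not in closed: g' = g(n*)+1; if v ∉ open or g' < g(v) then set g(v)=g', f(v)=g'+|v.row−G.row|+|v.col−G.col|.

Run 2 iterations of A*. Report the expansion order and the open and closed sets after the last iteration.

order=[(2,2) → (3,2)]; open=[(0,4) g=1 f=8, (1,2) g=4 f=8, (1,5) g=1 f=8, (2,1) g=4 f=8, (2,5) g=2 f=8, (3,1) g=5 f=8, (3,3) g=3 f=6, (3,4) g=2 f=6, (4,2) g=5 f=6]; closed=[(1,4), (2,2), (2,3), (2,4), (3,2)]

step 1: expand (2,2) (f=6, h=3) → closed; open now [(0,4) g=1 f=8, (1,2) g=4 f=8, (1,5) g=1 f=8, (2,1) g=4 f=8, (2,5) g=2 f=8, (3,2) g=4 f=6, (3,3) g=3 f=6, (3,4) g=2 f=6]
step 2: expand (3,2) (f=6, h=2) → closed; open now [(0,4) g=1 f=8, (1,2) g=4 f=8, (1,5) g=1 f=8, (2,1) g=4 f=8, (2,5) g=2 f=8, (3,1) g=5 f=8, (3,3) g=3 f=6, (3,4) g=2 f=6, (4,2) g=5 f=6]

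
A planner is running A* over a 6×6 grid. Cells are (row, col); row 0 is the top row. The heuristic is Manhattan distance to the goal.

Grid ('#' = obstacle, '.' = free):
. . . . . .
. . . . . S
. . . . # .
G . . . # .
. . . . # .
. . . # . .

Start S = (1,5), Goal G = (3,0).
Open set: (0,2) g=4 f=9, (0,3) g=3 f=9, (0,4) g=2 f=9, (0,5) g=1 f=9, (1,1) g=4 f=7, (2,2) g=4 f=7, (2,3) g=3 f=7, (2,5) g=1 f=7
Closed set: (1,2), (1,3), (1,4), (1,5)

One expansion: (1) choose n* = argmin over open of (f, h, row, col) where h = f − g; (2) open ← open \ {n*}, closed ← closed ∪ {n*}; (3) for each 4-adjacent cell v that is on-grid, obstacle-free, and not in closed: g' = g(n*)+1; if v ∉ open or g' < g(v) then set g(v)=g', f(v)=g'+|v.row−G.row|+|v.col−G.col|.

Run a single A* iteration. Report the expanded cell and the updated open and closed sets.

step 1: expand (1,1) (f=7, h=3) → closed; open now [(0,1) g=5 f=9, (0,2) g=4 f=9, (0,3) g=3 f=9, (0,4) g=2 f=9, (0,5) g=1 f=9, (1,0) g=5 f=7, (2,1) g=5 f=7, (2,2) g=4 f=7, (2,3) g=3 f=7, (2,5) g=1 f=7]

expanded=(1,1); open=[(0,1) g=5 f=9, (0,2) g=4 f=9, (0,3) g=3 f=9, (0,4) g=2 f=9, (0,5) g=1 f=9, (1,0) g=5 f=7, (2,1) g=5 f=7, (2,2) g=4 f=7, (2,3) g=3 f=7, (2,5) g=1 f=7]; closed=[(1,1), (1,2), (1,3), (1,4), (1,5)]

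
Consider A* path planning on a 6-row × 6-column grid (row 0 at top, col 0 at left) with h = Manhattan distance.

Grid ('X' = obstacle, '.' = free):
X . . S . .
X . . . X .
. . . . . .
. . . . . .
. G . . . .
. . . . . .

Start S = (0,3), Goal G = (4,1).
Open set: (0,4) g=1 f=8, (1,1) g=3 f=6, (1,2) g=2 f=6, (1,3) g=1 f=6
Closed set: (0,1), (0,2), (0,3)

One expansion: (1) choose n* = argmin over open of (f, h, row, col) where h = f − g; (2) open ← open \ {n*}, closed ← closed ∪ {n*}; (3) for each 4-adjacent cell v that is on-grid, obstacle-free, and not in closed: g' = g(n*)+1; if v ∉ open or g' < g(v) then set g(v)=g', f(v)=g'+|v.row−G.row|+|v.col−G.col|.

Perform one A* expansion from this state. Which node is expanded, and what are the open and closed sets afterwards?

step 1: expand (1,1) (f=6, h=3) → closed; open now [(0,4) g=1 f=8, (1,2) g=2 f=6, (1,3) g=1 f=6, (2,1) g=4 f=6]

expanded=(1,1); open=[(0,4) g=1 f=8, (1,2) g=2 f=6, (1,3) g=1 f=6, (2,1) g=4 f=6]; closed=[(0,1), (0,2), (0,3), (1,1)]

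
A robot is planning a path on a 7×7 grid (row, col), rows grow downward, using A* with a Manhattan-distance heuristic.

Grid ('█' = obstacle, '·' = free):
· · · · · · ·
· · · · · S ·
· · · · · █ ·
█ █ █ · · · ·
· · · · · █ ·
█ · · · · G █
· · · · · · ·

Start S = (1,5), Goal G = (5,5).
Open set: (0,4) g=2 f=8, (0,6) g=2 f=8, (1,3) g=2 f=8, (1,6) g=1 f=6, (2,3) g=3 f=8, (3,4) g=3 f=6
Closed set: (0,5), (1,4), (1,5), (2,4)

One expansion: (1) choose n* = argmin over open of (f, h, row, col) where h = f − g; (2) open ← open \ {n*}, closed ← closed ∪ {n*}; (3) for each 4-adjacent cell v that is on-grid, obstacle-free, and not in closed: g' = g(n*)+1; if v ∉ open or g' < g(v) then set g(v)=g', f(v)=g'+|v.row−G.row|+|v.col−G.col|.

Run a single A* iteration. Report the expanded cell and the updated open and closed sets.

expanded=(3,4); open=[(0,4) g=2 f=8, (0,6) g=2 f=8, (1,3) g=2 f=8, (1,6) g=1 f=6, (2,3) g=3 f=8, (3,3) g=4 f=8, (3,5) g=4 f=6, (4,4) g=4 f=6]; closed=[(0,5), (1,4), (1,5), (2,4), (3,4)]

step 1: expand (3,4) (f=6, h=3) → closed; open now [(0,4) g=2 f=8, (0,6) g=2 f=8, (1,3) g=2 f=8, (1,6) g=1 f=6, (2,3) g=3 f=8, (3,3) g=4 f=8, (3,5) g=4 f=6, (4,4) g=4 f=6]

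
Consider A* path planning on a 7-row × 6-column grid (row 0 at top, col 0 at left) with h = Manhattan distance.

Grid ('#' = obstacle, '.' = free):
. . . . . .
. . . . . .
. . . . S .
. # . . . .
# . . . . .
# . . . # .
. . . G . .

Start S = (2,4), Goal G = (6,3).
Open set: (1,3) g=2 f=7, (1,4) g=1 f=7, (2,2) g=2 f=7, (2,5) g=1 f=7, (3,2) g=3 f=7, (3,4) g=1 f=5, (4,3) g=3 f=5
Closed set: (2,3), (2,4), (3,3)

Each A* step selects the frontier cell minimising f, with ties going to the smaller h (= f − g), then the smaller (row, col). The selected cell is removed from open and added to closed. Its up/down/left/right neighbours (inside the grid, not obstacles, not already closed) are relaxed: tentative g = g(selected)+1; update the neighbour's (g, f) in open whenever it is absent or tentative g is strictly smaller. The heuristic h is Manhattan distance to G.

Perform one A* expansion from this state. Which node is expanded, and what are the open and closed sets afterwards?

expanded=(4,3); open=[(1,3) g=2 f=7, (1,4) g=1 f=7, (2,2) g=2 f=7, (2,5) g=1 f=7, (3,2) g=3 f=7, (3,4) g=1 f=5, (4,2) g=4 f=7, (4,4) g=4 f=7, (5,3) g=4 f=5]; closed=[(2,3), (2,4), (3,3), (4,3)]

step 1: expand (4,3) (f=5, h=2) → closed; open now [(1,3) g=2 f=7, (1,4) g=1 f=7, (2,2) g=2 f=7, (2,5) g=1 f=7, (3,2) g=3 f=7, (3,4) g=1 f=5, (4,2) g=4 f=7, (4,4) g=4 f=7, (5,3) g=4 f=5]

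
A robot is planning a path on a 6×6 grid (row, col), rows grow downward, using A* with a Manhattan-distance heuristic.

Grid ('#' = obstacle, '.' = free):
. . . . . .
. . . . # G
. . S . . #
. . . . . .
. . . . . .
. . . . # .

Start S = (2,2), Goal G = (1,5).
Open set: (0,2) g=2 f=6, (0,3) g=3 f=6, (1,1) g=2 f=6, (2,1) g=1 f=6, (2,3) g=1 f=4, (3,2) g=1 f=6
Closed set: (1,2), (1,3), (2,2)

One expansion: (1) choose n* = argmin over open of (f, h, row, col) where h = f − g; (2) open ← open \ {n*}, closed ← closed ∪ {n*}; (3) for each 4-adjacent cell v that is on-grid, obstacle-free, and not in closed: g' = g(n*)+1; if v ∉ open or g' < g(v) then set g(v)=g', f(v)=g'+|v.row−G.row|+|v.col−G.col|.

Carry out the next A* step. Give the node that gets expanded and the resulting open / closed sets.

step 1: expand (2,3) (f=4, h=3) → closed; open now [(0,2) g=2 f=6, (0,3) g=3 f=6, (1,1) g=2 f=6, (2,1) g=1 f=6, (2,4) g=2 f=4, (3,2) g=1 f=6, (3,3) g=2 f=6]

expanded=(2,3); open=[(0,2) g=2 f=6, (0,3) g=3 f=6, (1,1) g=2 f=6, (2,1) g=1 f=6, (2,4) g=2 f=4, (3,2) g=1 f=6, (3,3) g=2 f=6]; closed=[(1,2), (1,3), (2,2), (2,3)]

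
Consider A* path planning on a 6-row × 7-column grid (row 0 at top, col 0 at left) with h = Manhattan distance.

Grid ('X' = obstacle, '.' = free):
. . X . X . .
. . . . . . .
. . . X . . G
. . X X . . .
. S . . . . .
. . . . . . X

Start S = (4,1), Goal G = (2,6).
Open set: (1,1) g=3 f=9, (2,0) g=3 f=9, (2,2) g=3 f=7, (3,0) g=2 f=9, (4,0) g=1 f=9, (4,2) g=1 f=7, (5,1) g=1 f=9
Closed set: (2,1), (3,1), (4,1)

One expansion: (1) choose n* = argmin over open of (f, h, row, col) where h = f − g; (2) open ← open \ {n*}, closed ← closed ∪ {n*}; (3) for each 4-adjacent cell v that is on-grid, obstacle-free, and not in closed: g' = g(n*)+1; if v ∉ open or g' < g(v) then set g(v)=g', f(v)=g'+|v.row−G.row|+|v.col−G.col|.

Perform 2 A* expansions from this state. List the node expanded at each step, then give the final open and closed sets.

step 1: expand (2,2) (f=7, h=4) → closed; open now [(1,1) g=3 f=9, (1,2) g=4 f=9, (2,0) g=3 f=9, (3,0) g=2 f=9, (4,0) g=1 f=9, (4,2) g=1 f=7, (5,1) g=1 f=9]
step 2: expand (4,2) (f=7, h=6) → closed; open now [(1,1) g=3 f=9, (1,2) g=4 f=9, (2,0) g=3 f=9, (3,0) g=2 f=9, (4,0) g=1 f=9, (4,3) g=2 f=7, (5,1) g=1 f=9, (5,2) g=2 f=9]

order=[(2,2) → (4,2)]; open=[(1,1) g=3 f=9, (1,2) g=4 f=9, (2,0) g=3 f=9, (3,0) g=2 f=9, (4,0) g=1 f=9, (4,3) g=2 f=7, (5,1) g=1 f=9, (5,2) g=2 f=9]; closed=[(2,1), (2,2), (3,1), (4,1), (4,2)]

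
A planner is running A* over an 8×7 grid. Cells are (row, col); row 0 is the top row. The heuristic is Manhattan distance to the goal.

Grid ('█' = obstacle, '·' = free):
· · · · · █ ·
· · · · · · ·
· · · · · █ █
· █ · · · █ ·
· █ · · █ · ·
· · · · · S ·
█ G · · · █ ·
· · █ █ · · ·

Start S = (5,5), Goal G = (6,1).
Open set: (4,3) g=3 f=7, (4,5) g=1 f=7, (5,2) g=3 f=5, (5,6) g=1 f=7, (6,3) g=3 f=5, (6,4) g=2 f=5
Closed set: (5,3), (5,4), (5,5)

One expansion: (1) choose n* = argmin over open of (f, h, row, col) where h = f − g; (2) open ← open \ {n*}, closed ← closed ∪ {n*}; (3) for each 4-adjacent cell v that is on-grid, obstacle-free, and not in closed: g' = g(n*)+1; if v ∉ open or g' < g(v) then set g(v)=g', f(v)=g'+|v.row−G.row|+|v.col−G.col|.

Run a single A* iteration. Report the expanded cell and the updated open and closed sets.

expanded=(5,2); open=[(4,2) g=4 f=7, (4,3) g=3 f=7, (4,5) g=1 f=7, (5,1) g=4 f=5, (5,6) g=1 f=7, (6,2) g=4 f=5, (6,3) g=3 f=5, (6,4) g=2 f=5]; closed=[(5,2), (5,3), (5,4), (5,5)]

step 1: expand (5,2) (f=5, h=2) → closed; open now [(4,2) g=4 f=7, (4,3) g=3 f=7, (4,5) g=1 f=7, (5,1) g=4 f=5, (5,6) g=1 f=7, (6,2) g=4 f=5, (6,3) g=3 f=5, (6,4) g=2 f=5]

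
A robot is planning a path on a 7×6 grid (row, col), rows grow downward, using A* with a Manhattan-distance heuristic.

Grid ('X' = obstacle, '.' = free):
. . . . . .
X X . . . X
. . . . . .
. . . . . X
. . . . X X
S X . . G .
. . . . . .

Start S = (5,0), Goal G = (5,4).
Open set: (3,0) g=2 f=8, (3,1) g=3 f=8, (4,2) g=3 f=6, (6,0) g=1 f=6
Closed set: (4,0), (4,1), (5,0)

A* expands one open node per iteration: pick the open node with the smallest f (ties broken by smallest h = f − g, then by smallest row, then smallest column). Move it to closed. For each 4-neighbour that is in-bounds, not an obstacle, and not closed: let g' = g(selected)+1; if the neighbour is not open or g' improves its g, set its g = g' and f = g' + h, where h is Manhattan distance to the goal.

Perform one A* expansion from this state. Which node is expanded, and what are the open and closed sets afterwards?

step 1: expand (4,2) (f=6, h=3) → closed; open now [(3,0) g=2 f=8, (3,1) g=3 f=8, (3,2) g=4 f=8, (4,3) g=4 f=6, (5,2) g=4 f=6, (6,0) g=1 f=6]

expanded=(4,2); open=[(3,0) g=2 f=8, (3,1) g=3 f=8, (3,2) g=4 f=8, (4,3) g=4 f=6, (5,2) g=4 f=6, (6,0) g=1 f=6]; closed=[(4,0), (4,1), (4,2), (5,0)]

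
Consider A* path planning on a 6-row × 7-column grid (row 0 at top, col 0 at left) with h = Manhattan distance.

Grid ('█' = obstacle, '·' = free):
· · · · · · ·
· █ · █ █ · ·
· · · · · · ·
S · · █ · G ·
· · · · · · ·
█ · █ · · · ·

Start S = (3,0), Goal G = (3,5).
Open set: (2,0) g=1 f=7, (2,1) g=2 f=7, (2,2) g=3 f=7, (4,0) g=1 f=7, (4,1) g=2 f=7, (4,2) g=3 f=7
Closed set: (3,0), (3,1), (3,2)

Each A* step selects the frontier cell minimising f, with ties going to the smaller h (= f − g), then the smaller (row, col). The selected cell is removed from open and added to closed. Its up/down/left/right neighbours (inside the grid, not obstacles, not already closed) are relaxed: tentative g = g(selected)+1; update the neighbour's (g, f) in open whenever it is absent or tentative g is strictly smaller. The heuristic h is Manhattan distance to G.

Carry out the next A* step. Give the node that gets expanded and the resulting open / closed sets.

expanded=(2,2); open=[(1,2) g=4 f=9, (2,0) g=1 f=7, (2,1) g=2 f=7, (2,3) g=4 f=7, (4,0) g=1 f=7, (4,1) g=2 f=7, (4,2) g=3 f=7]; closed=[(2,2), (3,0), (3,1), (3,2)]

step 1: expand (2,2) (f=7, h=4) → closed; open now [(1,2) g=4 f=9, (2,0) g=1 f=7, (2,1) g=2 f=7, (2,3) g=4 f=7, (4,0) g=1 f=7, (4,1) g=2 f=7, (4,2) g=3 f=7]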